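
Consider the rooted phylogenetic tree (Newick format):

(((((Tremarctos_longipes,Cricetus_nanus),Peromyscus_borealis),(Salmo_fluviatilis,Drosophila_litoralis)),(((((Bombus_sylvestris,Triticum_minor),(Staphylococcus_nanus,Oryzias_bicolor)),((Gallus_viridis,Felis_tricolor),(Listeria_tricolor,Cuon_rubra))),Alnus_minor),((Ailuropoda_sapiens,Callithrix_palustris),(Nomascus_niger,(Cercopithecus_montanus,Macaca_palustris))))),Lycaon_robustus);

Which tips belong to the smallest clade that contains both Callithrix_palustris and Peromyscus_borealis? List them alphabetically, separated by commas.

Ailuropoda_sapiens, Alnus_minor, Bombus_sylvestris, Callithrix_palustris, Cercopithecus_montanus, Cricetus_nanus, Cuon_rubra, Drosophila_litoralis, Felis_tricolor, Gallus_viridis, Listeria_tricolor, Macaca_palustris, Nomascus_niger, Oryzias_bicolor, Peromyscus_borealis, Salmo_fluviatilis, Staphylococcus_nanus, Tremarctos_longipes, Triticum_minor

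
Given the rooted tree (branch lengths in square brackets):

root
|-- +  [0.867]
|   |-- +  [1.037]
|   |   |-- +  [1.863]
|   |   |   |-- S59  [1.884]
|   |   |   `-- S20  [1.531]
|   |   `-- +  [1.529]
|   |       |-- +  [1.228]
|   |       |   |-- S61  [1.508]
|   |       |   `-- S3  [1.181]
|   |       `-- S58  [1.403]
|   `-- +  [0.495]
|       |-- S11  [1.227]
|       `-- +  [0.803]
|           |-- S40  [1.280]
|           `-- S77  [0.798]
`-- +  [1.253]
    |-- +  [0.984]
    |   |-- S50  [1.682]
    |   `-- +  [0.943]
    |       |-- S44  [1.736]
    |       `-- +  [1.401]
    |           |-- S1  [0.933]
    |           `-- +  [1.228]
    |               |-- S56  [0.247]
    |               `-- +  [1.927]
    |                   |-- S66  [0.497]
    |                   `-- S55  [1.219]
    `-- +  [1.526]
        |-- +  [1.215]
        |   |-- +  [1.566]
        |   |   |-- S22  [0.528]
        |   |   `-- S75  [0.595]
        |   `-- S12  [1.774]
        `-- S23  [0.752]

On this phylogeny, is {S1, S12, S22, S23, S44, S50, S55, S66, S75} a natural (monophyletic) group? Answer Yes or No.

No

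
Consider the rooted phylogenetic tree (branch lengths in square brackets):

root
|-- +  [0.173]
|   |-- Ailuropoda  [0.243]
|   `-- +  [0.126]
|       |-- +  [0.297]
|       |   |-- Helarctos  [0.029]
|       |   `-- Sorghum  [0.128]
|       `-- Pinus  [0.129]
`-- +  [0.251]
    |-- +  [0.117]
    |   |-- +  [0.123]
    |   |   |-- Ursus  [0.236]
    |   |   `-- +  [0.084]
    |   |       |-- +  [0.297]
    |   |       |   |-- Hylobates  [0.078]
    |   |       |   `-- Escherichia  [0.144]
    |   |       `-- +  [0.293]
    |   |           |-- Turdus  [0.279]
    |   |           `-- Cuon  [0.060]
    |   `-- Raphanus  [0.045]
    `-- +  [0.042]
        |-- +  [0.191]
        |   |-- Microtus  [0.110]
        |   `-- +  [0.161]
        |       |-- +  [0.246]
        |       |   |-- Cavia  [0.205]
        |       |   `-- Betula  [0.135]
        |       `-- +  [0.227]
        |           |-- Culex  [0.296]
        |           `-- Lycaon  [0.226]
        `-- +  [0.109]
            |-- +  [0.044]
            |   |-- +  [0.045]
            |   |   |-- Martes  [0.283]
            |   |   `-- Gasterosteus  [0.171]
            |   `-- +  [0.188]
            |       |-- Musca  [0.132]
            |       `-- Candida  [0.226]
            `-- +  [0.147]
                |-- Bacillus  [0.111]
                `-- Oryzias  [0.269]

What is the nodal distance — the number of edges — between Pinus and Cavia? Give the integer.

9

The MRCA of Pinus and Cavia is the root of the tree.
From Pinus up to that node: 3 branches. From Cavia up to the same node: 6 branches. Total: 3 + 6 = 9.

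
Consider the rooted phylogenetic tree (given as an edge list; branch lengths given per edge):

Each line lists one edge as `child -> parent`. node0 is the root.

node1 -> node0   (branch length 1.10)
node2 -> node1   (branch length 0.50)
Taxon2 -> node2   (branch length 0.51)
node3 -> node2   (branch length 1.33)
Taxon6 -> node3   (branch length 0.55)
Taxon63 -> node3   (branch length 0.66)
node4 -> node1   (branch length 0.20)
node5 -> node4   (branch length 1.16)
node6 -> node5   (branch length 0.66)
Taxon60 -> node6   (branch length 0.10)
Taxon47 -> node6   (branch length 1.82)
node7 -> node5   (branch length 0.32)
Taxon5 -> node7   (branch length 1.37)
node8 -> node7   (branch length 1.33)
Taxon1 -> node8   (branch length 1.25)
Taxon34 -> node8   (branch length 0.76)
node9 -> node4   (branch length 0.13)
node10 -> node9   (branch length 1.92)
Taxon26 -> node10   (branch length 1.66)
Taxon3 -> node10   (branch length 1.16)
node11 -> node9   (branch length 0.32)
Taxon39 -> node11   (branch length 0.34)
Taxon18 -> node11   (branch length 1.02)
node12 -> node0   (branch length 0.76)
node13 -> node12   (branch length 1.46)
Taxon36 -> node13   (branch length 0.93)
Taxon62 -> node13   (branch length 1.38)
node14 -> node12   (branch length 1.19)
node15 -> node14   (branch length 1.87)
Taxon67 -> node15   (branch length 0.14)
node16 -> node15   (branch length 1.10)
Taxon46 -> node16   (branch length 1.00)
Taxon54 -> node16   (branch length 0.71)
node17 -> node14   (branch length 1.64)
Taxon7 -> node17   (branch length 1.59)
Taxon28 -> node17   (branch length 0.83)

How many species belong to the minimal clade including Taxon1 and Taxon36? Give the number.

19

The MRCA of Taxon1 and Taxon36 is the root, so the clade is the entire tree.
That clade contains 19 terminal taxa: Taxon1, Taxon18, Taxon2, Taxon26, Taxon28, Taxon3, Taxon34, Taxon36, Taxon39, Taxon46, Taxon47, Taxon5, Taxon54, Taxon6, Taxon60, Taxon62, Taxon63, Taxon67, Taxon7.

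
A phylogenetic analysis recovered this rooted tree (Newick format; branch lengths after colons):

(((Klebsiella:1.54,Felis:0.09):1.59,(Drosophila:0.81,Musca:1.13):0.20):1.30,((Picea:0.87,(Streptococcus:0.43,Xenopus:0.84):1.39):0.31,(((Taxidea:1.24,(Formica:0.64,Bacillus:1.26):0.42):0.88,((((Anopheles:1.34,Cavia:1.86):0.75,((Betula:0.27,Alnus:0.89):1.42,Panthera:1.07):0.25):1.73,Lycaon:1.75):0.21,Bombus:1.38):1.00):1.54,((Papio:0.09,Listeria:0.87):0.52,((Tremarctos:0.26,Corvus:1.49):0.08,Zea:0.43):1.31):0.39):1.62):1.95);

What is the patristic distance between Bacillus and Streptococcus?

7.85

The path runs Bacillus → … → MRCA → … → Streptococcus; the MRCA is the node subtending ((Picea,(Streptococcus,Xenopus)),(((Taxidea,(Formica,Bacillus)),((((Anopheles,Cavia),((Betula,Alnus),Panthera)),Lycaon),Bombus)),((Papio,Listeria),((Tremarctos,Corvus),Zea)))).
Branch lengths along that path: 1.26 + 0.42 + 0.88 + 1.54 + 1.62 + 0.31 + 1.39 + 0.43 = 7.85.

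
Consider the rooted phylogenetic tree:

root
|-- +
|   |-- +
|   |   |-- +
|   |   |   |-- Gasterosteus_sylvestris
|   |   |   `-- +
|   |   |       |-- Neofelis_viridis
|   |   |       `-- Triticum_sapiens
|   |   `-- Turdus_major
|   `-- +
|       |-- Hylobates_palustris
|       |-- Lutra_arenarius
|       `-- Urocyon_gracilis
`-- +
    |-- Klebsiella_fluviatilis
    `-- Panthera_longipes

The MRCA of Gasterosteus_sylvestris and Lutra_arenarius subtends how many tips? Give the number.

7

The MRCA of Gasterosteus_sylvestris and Lutra_arenarius is the node subtending (((Gasterosteus_sylvestris,(Neofelis_viridis,Triticum_sapiens)),Turdus_major),(Hylobates_palustris,Lutra_arenarius,Urocyon_gracilis)).
That clade contains 7 terminal taxa: Gasterosteus_sylvestris, Hylobates_palustris, Lutra_arenarius, Neofelis_viridis, Triticum_sapiens, Turdus_major, Urocyon_gracilis.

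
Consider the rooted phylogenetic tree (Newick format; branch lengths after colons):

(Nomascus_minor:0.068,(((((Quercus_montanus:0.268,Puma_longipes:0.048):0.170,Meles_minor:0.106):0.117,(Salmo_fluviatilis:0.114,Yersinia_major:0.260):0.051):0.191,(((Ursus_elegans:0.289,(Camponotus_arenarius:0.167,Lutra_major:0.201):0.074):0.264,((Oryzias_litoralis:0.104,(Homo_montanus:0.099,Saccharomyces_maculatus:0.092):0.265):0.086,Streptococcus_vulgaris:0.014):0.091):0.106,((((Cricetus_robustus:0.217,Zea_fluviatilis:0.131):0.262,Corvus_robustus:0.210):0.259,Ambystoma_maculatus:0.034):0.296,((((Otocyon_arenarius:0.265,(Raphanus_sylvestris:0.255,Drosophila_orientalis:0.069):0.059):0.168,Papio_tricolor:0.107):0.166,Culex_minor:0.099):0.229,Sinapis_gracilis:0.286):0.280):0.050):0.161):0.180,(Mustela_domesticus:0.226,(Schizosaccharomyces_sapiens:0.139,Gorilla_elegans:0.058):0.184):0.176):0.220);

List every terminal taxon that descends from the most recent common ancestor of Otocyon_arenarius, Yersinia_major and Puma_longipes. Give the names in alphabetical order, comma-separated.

Tracing Otocyon_arenarius: it sits inside (Otocyon_arenarius,(Raphanus_sylvestris,Drosophila_orientalis)).
Tracing Yersinia_major: it sits inside (Salmo_fluviatilis,Yersinia_major).
Tracing Puma_longipes: it sits inside (Quercus_montanus,Puma_longipes).
The smallest clade enclosing all 3 is ((((Quercus_montanus,Puma_longipes),Meles_minor),(Salmo_fluviatilis,Yersinia_major)),(((Ursus_elegans,(Camponotus_arenarius,Lutra_major)),((Oryzias_litoralis,(Homo_montanus,Saccharomyces_maculatus)),Streptococcus_vulgaris)),((((Cricetus_robustus,Zea_fluviatilis),Corvus_robustus),Ambystoma_maculatus),((((Otocyon_arenarius,(Raphanus_sylvestris,Drosophila_orientalis)),Papio_tricolor),Culex_minor),Sinapis_gracilis)))); the answer is its 22 terminal taxa in alphabetical order.

Ambystoma_maculatus, Camponotus_arenarius, Corvus_robustus, Cricetus_robustus, Culex_minor, Drosophila_orientalis, Homo_montanus, Lutra_major, Meles_minor, Oryzias_litoralis, Otocyon_arenarius, Papio_tricolor, Puma_longipes, Quercus_montanus, Raphanus_sylvestris, Saccharomyces_maculatus, Salmo_fluviatilis, Sinapis_gracilis, Streptococcus_vulgaris, Ursus_elegans, Yersinia_major, Zea_fluviatilis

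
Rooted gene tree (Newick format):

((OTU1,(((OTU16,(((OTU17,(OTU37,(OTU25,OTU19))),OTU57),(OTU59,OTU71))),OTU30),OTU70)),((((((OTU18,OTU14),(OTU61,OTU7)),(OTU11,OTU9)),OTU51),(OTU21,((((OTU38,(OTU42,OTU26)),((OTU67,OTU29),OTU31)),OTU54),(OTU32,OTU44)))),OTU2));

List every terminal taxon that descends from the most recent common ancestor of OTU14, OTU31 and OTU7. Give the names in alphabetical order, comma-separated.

Tracing OTU14: it sits inside (OTU18,OTU14).
Tracing OTU31: it sits inside ((OTU67,OTU29),OTU31).
Tracing OTU7: it sits inside (OTU61,OTU7).
The smallest clade enclosing all 3 is (((((OTU18,OTU14),(OTU61,OTU7)),(OTU11,OTU9)),OTU51),(OTU21,((((OTU38,(OTU42,OTU26)),((OTU67,OTU29),OTU31)),OTU54),(OTU32,OTU44)))); the answer is its 17 terminal taxa in alphabetical order.

OTU11, OTU14, OTU18, OTU21, OTU26, OTU29, OTU31, OTU32, OTU38, OTU42, OTU44, OTU51, OTU54, OTU61, OTU67, OTU7, OTU9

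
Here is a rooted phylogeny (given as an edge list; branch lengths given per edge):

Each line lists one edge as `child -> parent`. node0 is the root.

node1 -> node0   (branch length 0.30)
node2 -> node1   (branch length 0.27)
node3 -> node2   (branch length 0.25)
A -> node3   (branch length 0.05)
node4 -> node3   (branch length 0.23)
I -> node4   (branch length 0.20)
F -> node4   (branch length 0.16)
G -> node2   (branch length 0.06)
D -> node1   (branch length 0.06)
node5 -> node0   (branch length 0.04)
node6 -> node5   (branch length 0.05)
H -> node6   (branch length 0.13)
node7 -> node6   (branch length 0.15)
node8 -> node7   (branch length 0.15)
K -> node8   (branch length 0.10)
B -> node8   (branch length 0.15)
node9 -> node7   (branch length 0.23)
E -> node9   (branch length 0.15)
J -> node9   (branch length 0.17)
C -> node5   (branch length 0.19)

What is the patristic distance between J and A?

1.51

The path runs J → … → MRCA → … → A; the MRCA is the root of the tree.
Branch lengths along that path: 0.17 + 0.23 + 0.15 + 0.05 + 0.04 + 0.30 + 0.27 + 0.25 + 0.05 = 1.51.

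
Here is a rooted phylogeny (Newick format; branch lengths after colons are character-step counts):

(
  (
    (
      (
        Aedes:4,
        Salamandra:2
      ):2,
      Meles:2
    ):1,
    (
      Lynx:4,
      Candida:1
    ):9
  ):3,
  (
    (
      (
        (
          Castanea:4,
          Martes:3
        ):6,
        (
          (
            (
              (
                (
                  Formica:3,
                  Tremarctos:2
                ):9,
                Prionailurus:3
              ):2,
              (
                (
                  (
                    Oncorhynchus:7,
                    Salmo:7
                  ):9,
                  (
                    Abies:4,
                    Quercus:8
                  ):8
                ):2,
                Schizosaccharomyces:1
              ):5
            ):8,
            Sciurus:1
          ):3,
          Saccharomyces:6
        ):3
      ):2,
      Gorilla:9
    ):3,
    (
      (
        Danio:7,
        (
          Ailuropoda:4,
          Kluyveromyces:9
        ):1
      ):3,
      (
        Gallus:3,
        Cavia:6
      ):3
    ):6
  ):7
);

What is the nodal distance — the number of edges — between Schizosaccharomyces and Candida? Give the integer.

The MRCA of Schizosaccharomyces and Candida is the root of the tree.
From Schizosaccharomyces up to that node: 8 branches. From Candida up to the same node: 3 branches. Total: 8 + 3 = 11.

11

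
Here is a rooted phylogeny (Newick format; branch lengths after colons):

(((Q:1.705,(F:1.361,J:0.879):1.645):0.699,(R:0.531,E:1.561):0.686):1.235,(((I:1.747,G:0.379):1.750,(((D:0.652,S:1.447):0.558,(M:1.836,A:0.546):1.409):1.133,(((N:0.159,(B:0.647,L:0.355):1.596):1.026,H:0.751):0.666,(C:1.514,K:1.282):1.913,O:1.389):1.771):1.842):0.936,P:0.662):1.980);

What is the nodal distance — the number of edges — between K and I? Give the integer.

The MRCA of K and I is the node subtending ((I,G),(((D,S),(M,A)),(((N,(B,L)),H),(C,K),O))).
From K up to that node: 4 branches. From I up to the same node: 2 branches. Total: 4 + 2 = 6.

6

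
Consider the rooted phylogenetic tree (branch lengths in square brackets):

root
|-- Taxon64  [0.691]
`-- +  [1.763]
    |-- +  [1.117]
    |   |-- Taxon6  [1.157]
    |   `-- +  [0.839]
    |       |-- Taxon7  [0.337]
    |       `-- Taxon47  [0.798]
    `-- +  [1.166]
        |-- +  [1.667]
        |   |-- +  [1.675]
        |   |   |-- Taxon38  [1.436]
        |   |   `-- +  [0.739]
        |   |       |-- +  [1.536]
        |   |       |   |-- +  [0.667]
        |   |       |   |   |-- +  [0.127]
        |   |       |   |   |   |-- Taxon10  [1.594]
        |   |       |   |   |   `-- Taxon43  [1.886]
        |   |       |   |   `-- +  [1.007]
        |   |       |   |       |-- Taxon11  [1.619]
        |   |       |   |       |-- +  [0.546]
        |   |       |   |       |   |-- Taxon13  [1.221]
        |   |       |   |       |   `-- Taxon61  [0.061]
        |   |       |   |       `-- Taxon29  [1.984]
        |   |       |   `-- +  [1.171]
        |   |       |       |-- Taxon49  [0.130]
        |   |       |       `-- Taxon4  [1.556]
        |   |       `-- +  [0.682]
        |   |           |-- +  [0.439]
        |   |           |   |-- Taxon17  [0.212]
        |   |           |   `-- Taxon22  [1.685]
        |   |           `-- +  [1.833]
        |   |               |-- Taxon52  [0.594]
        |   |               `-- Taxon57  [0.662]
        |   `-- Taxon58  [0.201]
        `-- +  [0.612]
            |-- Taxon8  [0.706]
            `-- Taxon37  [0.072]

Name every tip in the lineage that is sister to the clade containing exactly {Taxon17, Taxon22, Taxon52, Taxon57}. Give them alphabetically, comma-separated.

The clade containing exactly {Taxon17, Taxon22, Taxon52, Taxon57} attaches to the tree at the node subtending ((((Taxon10,Taxon43),(Taxon11,(Taxon13,Taxon61),Taxon29)),(Taxon49,Taxon4)),((Taxon17,Taxon22),(Taxon52,Taxon57))).
The other lineage descending from that same node — the sister group — is (((Taxon10,Taxon43),(Taxon11,(Taxon13,Taxon61),Taxon29)),(Taxon49,Taxon4)); its 8 tips in alphabetical order are the answer.

Taxon10, Taxon11, Taxon13, Taxon29, Taxon4, Taxon43, Taxon49, Taxon61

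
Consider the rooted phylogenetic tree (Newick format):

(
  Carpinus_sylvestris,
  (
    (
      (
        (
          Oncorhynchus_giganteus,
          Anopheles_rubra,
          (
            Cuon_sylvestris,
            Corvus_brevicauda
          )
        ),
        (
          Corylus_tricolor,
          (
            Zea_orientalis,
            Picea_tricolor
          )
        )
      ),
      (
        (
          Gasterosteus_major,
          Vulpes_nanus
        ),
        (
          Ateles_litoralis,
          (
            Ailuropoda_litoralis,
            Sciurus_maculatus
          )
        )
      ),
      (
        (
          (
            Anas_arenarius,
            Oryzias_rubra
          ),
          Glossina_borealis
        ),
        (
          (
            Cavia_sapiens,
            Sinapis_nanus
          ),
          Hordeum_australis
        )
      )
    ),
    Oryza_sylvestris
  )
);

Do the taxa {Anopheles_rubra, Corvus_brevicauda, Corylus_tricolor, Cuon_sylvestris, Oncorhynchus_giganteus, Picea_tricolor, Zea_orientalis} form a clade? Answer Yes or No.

The most recent common ancestor of these taxa subtends ((Oncorhynchus_giganteus,Anopheles_rubra,(Cuon_sylvestris,Corvus_brevicauda)),(Corylus_tricolor,(Zea_orientalis,Picea_tricolor))).
That clade has exactly 7 tips — every listed taxon and nothing else — so the group is monophyletic.

Yes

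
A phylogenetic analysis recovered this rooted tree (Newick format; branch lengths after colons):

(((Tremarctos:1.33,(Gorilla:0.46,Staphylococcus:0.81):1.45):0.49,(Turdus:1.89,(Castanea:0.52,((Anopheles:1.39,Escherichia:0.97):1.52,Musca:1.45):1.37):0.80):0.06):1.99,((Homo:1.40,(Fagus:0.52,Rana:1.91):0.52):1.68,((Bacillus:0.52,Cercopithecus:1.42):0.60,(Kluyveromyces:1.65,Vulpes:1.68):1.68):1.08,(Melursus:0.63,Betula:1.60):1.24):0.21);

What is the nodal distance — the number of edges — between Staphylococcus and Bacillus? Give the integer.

The MRCA of Staphylococcus and Bacillus is the root of the tree.
From Staphylococcus up to that node: 4 branches. From Bacillus up to the same node: 4 branches. Total: 4 + 4 = 8.

8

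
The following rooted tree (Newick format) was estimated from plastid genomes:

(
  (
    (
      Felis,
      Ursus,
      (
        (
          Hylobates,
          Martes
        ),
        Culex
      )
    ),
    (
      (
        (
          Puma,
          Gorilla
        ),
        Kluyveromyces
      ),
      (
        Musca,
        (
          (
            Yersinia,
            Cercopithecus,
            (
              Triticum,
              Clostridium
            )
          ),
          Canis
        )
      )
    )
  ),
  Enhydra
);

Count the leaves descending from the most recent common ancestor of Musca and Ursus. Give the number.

14

The MRCA of Musca and Ursus is the node subtending ((Felis,Ursus,((Hylobates,Martes),Culex)),(((Puma,Gorilla),Kluyveromyces),(Musca,((Yersinia,Cercopithecus,(Triticum,Clostridium)),Canis)))).
That clade contains 14 terminal taxa: Canis, Cercopithecus, Clostridium, Culex, Felis, Gorilla, Hylobates, Kluyveromyces, Martes, Musca, Puma, Triticum, Ursus, Yersinia.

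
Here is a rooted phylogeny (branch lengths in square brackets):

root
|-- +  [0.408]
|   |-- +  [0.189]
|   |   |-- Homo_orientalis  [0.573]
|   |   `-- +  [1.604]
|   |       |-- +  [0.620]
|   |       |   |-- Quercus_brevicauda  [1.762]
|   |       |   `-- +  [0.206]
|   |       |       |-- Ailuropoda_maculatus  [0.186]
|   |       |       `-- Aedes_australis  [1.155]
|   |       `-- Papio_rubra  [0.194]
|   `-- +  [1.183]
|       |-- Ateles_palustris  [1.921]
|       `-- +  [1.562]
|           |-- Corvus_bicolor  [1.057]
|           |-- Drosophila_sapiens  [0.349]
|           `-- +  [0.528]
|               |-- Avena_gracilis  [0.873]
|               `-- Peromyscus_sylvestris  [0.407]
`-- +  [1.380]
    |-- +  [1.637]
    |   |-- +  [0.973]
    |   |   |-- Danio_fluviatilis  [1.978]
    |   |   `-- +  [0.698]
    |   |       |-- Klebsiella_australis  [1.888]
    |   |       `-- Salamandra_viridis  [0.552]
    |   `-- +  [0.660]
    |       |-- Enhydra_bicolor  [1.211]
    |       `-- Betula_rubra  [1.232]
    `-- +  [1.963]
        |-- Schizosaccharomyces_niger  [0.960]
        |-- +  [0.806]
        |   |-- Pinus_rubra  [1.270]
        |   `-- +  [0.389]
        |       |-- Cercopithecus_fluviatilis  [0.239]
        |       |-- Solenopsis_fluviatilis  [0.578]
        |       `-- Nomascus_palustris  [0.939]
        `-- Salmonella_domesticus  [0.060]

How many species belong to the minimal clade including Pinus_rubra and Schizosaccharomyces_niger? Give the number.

The MRCA of Pinus_rubra and Schizosaccharomyces_niger is the node subtending (Schizosaccharomyces_niger,(Pinus_rubra,(Cercopithecus_fluviatilis,Solenopsis_fluviatilis,Nomascus_palustris)),Salmonella_domesticus).
That clade contains 6 terminal taxa: Cercopithecus_fluviatilis, Nomascus_palustris, Pinus_rubra, Salmonella_domesticus, Schizosaccharomyces_niger, Solenopsis_fluviatilis.

6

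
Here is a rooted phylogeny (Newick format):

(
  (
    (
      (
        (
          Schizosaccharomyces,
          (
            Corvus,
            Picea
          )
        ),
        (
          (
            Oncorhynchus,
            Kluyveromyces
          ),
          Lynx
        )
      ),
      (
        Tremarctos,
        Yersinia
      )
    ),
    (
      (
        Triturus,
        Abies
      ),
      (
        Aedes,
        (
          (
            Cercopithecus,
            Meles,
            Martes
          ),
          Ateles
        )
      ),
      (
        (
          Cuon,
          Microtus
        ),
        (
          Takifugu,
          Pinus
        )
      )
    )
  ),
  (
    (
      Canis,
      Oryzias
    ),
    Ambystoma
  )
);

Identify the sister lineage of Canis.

Oryzias

Canis attaches to the tree at the node subtending (Canis,Oryzias).
The other lineage descending from that same node — the sister group — is the single tip Oryzias.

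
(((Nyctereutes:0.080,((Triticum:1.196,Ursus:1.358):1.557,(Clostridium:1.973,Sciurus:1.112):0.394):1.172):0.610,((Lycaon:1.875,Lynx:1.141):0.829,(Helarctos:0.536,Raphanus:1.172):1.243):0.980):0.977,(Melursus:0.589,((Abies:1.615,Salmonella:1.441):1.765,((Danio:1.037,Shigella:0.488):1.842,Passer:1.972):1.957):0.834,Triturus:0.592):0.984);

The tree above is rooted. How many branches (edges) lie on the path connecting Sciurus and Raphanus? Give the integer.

The MRCA of Sciurus and Raphanus is the node subtending ((Nyctereutes,((Triticum,Ursus),(Clostridium,Sciurus))),((Lycaon,Lynx),(Helarctos,Raphanus))).
From Sciurus up to that node: 4 branches. From Raphanus up to the same node: 3 branches. Total: 4 + 3 = 7.

7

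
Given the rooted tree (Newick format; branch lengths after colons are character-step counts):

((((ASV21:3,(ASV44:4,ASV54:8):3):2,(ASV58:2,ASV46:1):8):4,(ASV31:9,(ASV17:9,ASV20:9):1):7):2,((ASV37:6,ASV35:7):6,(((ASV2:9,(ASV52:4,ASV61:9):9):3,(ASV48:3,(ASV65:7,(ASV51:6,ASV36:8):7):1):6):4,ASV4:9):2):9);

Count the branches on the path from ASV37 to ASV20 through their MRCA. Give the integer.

The MRCA of ASV37 and ASV20 is the root of the tree.
From ASV37 up to that node: 3 branches. From ASV20 up to the same node: 4 branches. Total: 3 + 4 = 7.

7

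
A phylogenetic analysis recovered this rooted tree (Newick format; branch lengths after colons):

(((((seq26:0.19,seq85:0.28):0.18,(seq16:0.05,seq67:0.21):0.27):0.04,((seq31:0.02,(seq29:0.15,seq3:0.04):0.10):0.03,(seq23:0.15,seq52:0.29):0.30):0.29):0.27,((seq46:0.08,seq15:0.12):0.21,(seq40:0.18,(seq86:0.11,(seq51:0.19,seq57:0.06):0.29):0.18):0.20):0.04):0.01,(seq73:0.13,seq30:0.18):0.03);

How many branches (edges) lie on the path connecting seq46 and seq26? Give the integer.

7

The MRCA of seq46 and seq26 is the node subtending ((((seq26,seq85),(seq16,seq67)),((seq31,(seq29,seq3)),(seq23,seq52))),((seq46,seq15),(seq40,(seq86,(seq51,seq57))))).
From seq46 up to that node: 3 branches. From seq26 up to the same node: 4 branches. Total: 3 + 4 = 7.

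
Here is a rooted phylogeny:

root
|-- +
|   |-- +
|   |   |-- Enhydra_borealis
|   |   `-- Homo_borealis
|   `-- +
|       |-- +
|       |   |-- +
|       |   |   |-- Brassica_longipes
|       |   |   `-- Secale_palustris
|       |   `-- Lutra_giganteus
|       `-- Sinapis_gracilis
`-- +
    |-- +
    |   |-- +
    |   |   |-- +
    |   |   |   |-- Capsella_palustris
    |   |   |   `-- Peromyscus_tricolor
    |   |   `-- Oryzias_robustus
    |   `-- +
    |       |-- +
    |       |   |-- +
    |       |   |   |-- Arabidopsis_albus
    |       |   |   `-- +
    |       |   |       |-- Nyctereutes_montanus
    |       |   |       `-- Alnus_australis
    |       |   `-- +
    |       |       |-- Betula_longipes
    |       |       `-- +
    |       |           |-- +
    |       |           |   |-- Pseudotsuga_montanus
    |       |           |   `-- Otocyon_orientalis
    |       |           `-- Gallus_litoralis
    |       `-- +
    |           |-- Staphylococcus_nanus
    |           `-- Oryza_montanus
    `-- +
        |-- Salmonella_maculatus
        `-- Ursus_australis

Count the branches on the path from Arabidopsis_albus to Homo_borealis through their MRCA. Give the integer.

The MRCA of Arabidopsis_albus and Homo_borealis is the root of the tree.
From Arabidopsis_albus up to that node: 6 branches. From Homo_borealis up to the same node: 3 branches. Total: 6 + 3 = 9.

9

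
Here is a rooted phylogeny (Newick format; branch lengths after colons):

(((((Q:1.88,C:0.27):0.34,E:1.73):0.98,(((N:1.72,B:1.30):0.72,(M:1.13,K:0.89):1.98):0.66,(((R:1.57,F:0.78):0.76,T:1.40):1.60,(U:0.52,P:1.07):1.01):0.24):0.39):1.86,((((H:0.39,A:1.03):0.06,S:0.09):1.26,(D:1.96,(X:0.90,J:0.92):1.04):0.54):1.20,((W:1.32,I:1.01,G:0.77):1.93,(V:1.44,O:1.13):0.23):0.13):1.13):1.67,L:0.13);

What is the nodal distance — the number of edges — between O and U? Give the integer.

The MRCA of O and U is the node subtending ((((Q,C),E),(((N,B),(M,K)),(((R,F),T),(U,P)))),((((H,A),S),(D,(X,J))),((W,I,G),(V,O)))).
From O up to that node: 4 branches. From U up to the same node: 5 branches. Total: 4 + 5 = 9.

9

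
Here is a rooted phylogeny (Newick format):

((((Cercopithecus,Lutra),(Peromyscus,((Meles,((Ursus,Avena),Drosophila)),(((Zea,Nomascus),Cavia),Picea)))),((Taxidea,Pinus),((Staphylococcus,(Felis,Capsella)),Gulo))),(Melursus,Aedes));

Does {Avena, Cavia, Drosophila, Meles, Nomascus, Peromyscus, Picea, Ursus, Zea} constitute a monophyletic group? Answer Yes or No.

The most recent common ancestor of these taxa subtends (Peromyscus,((Meles,((Ursus,Avena),Drosophila)),(((Zea,Nomascus),Cavia),Picea))).
That clade has exactly 9 tips — every listed taxon and nothing else — so the group is monophyletic.

Yes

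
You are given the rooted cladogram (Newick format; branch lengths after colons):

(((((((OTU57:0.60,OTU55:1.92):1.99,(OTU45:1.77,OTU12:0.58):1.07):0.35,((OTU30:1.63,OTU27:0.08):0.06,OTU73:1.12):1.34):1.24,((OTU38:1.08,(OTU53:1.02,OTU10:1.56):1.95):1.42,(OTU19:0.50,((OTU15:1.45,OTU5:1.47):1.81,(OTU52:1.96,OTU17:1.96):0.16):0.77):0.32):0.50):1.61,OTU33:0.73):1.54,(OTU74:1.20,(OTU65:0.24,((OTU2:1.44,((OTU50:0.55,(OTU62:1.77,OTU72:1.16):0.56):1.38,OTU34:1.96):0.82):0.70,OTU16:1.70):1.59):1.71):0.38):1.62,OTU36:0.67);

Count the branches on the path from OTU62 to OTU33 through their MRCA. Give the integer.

10

The MRCA of OTU62 and OTU33 is the node subtending ((((((OTU57,OTU55),(OTU45,OTU12)),((OTU30,OTU27),OTU73)),((OTU38,(OTU53,OTU10)),(OTU19,((OTU15,OTU5),(OTU52,OTU17))))),OTU33),(OTU74,(OTU65,((OTU2,((OTU50,(OTU62,OTU72)),OTU34)),OTU16)))).
From OTU62 up to that node: 8 branches. From OTU33 up to the same node: 2 branches. Total: 8 + 2 = 10.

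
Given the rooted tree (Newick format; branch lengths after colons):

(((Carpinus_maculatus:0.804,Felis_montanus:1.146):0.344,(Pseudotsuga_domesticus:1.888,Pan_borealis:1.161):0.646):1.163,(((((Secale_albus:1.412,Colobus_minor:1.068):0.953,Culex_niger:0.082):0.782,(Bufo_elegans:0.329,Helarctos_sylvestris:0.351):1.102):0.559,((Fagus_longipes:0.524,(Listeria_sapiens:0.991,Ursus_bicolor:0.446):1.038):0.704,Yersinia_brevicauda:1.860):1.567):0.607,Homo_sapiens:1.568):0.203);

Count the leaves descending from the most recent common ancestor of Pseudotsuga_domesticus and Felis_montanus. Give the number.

4

The MRCA of Pseudotsuga_domesticus and Felis_montanus is the node subtending ((Carpinus_maculatus,Felis_montanus),(Pseudotsuga_domesticus,Pan_borealis)).
That clade contains 4 terminal taxa: Carpinus_maculatus, Felis_montanus, Pan_borealis, Pseudotsuga_domesticus.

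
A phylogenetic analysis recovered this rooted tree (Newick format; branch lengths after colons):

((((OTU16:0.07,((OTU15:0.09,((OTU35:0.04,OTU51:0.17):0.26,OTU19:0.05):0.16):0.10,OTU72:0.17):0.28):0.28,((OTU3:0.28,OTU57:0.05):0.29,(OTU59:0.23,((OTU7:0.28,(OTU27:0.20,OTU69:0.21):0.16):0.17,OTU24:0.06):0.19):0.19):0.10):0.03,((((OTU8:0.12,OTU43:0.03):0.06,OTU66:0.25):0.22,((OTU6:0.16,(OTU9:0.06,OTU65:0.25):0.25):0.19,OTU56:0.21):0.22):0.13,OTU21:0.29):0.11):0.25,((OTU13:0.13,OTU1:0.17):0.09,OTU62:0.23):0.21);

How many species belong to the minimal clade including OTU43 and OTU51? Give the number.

21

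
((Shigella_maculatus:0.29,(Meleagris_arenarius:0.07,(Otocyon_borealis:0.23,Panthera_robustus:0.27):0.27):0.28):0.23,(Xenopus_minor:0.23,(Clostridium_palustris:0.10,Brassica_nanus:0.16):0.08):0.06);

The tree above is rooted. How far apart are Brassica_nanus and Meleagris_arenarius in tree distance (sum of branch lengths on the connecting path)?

0.88

The path runs Brassica_nanus → … → MRCA → … → Meleagris_arenarius; the MRCA is the root of the tree.
Branch lengths along that path: 0.16 + 0.08 + 0.06 + 0.23 + 0.28 + 0.07 = 0.88.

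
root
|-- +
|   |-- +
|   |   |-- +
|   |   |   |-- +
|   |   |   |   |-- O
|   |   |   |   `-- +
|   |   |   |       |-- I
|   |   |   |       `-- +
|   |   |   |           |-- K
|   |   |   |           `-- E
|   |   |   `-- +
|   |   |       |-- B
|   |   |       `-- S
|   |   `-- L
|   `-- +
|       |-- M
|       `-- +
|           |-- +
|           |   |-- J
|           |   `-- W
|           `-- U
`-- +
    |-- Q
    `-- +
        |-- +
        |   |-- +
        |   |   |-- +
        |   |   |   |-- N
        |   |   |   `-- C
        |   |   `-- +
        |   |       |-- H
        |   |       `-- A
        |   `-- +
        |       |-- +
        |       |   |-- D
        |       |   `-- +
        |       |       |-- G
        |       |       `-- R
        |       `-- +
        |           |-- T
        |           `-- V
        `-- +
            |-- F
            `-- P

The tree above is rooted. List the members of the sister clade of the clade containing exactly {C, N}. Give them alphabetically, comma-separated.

The clade containing exactly {C, N} attaches to the tree at the node subtending ((N,C),(H,A)).
The other lineage descending from that same node — the sister group — is (H,A); its 2 tips in alphabetical order are the answer.

A, H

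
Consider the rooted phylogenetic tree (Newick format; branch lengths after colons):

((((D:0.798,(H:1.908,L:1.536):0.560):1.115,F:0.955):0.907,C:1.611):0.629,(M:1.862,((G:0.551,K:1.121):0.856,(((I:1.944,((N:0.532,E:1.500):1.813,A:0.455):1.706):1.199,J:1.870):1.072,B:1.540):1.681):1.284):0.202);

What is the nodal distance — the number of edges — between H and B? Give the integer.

The MRCA of H and B is the root of the tree.
From H up to that node: 5 branches. From B up to the same node: 4 branches. Total: 5 + 4 = 9.

9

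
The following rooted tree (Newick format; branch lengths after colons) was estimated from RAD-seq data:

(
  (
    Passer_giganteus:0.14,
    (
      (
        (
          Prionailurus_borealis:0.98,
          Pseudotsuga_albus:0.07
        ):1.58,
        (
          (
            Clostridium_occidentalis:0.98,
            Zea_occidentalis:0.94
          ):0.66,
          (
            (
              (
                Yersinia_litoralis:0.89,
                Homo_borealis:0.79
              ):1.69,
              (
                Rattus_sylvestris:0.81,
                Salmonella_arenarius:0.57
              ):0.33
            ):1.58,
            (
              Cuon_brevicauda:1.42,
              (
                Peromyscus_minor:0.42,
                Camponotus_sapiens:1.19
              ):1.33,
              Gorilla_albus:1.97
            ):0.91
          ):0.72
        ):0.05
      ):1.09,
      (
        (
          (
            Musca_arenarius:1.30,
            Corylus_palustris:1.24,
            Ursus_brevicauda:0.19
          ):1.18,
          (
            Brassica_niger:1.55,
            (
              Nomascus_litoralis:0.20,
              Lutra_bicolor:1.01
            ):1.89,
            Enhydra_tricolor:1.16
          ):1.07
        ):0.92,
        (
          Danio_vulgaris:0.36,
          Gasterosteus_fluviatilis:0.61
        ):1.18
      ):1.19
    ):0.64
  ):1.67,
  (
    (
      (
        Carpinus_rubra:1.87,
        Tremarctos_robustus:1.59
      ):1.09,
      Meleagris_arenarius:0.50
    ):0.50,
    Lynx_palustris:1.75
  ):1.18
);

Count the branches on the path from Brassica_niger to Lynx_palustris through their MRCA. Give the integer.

The MRCA of Brassica_niger and Lynx_palustris is the root of the tree.
From Brassica_niger up to that node: 6 branches. From Lynx_palustris up to the same node: 2 branches. Total: 6 + 2 = 8.

8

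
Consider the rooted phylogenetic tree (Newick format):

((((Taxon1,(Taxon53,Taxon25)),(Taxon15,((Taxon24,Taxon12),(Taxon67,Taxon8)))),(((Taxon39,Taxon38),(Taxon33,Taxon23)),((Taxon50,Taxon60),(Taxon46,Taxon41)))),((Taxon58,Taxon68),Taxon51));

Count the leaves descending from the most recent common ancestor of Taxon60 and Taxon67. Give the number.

The MRCA of Taxon60 and Taxon67 is the node subtending (((Taxon1,(Taxon53,Taxon25)),(Taxon15,((Taxon24,Taxon12),(Taxon67,Taxon8)))),(((Taxon39,Taxon38),(Taxon33,Taxon23)),((Taxon50,Taxon60),(Taxon46,Taxon41)))).
That clade contains 16 terminal taxa: Taxon1, Taxon12, Taxon15, Taxon23, Taxon24, Taxon25, Taxon33, Taxon38, Taxon39, Taxon41, Taxon46, Taxon50, Taxon53, Taxon60, Taxon67, Taxon8.

16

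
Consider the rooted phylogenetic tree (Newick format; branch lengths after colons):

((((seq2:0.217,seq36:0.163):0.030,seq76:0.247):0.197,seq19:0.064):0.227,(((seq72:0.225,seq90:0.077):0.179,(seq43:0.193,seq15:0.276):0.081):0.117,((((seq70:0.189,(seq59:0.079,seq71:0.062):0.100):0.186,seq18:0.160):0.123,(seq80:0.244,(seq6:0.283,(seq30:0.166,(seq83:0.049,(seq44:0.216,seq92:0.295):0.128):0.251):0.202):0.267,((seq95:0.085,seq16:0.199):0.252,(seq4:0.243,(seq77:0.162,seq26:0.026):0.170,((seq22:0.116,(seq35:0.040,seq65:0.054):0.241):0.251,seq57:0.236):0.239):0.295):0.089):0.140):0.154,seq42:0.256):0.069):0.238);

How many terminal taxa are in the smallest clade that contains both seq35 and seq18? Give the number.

19

The MRCA of seq35 and seq18 is the node subtending (((seq70,(seq59,seq71)),seq18),(seq80,(seq6,(seq30,(seq83,(seq44,seq92)))),((seq95,seq16),(seq4,(seq77,seq26),((seq22,(seq35,seq65)),seq57))))).
That clade contains 19 terminal taxa: seq16, seq18, seq22, seq26, seq30, seq35, seq4, seq44, seq57, seq59, seq6, seq65, seq70, seq71, seq77, seq80, seq83, seq92, seq95.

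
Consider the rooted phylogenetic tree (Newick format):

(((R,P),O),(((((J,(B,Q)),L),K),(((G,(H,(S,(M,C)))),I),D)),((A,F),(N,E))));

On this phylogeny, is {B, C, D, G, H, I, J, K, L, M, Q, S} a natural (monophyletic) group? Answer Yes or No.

The most recent common ancestor of these taxa subtends ((((J,(B,Q)),L),K),(((G,(H,(S,(M,C)))),I),D)).
That clade has exactly 12 tips — every listed taxon and nothing else — so the group is monophyletic.

Yes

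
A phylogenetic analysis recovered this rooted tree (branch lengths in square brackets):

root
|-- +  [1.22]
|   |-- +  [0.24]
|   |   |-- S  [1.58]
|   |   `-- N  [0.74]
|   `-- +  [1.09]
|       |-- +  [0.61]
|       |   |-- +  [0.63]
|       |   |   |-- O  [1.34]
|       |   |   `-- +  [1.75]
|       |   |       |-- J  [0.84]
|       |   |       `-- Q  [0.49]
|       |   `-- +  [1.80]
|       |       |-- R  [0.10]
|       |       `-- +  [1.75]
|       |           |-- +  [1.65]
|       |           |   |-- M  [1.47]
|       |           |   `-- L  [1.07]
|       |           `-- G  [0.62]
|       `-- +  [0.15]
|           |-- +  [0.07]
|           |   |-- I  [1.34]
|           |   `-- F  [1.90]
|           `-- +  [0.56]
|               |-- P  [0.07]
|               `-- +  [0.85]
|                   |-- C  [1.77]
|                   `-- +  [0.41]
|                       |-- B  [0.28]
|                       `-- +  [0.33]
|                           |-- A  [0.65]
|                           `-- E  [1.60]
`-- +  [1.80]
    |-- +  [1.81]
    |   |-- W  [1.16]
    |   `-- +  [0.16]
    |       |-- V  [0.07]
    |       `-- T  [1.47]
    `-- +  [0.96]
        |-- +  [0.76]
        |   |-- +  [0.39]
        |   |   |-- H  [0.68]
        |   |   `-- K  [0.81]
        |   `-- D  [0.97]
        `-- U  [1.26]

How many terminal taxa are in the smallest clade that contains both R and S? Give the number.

16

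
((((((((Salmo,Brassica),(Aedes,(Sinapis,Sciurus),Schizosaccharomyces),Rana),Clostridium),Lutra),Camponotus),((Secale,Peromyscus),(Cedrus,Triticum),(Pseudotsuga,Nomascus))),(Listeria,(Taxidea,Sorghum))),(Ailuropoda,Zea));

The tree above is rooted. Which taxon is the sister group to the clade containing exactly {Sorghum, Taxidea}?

The clade containing exactly {Sorghum, Taxidea} attaches to the tree at the node subtending (Listeria,(Taxidea,Sorghum)).
The other lineage descending from that same node — the sister group — is the single tip Listeria.

Listeria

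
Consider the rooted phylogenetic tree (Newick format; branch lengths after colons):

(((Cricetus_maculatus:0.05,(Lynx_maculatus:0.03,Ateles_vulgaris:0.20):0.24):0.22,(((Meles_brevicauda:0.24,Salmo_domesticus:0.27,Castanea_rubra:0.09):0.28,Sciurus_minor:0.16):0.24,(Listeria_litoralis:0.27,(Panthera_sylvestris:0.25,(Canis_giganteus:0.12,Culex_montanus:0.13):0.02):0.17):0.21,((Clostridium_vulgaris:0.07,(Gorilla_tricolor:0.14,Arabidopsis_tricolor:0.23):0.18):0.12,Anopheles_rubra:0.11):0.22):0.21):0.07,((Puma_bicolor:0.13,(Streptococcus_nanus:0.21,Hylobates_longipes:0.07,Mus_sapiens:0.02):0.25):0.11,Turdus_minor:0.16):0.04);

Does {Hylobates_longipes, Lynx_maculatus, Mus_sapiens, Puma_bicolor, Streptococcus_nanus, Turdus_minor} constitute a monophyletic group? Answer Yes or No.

No

The MRCA of the listed taxa is the root, so the smallest clade containing them is the whole tree.
That clade also contains Anopheles_rubra, Arabidopsis_tricolor, Ateles_vulgaris, Canis_giganteus, Castanea_rubra, Clostridium_vulgaris, Cricetus_maculatus, Culex_montanus, Gorilla_tricolor, Listeria_litoralis, Meles_brevicauda, Panthera_sylvestris, Salmo_domesticus, Sciurus_minor, which are not in the proposed group, so the group is not monophyletic.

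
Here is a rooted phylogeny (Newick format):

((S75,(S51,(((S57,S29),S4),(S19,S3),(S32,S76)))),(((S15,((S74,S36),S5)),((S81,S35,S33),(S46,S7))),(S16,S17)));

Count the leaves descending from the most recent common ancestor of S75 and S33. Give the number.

20

The MRCA of S75 and S33 is the root, so the clade is the entire tree.
That clade contains 20 terminal taxa: S15, S16, S17, S19, S29, S3, S32, S33, S35, S36, S4, S46, S5, S51, S57, S7, S74, S75, S76, S81.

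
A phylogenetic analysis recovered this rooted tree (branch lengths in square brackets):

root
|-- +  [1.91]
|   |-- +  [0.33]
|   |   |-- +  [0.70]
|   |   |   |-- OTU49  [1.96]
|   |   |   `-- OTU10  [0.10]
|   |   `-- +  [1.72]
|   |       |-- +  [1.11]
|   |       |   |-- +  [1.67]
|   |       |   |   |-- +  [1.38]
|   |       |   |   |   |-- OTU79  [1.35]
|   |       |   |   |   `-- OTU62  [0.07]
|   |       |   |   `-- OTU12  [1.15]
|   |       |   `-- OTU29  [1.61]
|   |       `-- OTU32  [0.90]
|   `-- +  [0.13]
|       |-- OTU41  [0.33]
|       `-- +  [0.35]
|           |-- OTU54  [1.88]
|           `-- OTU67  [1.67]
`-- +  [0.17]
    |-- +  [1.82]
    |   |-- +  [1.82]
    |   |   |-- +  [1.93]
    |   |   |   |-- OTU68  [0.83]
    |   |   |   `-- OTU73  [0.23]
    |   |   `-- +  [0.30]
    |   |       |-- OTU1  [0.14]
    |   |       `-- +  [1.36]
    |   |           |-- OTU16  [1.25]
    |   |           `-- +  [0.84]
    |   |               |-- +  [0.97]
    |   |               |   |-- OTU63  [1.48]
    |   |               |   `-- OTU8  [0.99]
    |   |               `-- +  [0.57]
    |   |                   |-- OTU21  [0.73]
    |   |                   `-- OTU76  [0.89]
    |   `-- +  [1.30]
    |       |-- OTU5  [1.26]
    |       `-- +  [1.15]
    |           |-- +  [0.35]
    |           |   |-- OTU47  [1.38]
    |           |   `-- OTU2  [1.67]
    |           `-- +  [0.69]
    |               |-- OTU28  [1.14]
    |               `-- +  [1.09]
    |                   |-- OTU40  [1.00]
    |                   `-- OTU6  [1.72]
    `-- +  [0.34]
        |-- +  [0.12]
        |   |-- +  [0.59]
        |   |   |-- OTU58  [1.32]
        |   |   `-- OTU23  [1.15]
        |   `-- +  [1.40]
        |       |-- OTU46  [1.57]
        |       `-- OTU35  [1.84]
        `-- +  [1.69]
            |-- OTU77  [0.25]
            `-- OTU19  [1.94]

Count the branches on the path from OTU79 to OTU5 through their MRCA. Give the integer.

11

The MRCA of OTU79 and OTU5 is the root of the tree.
From OTU79 up to that node: 7 branches. From OTU5 up to the same node: 4 branches. Total: 7 + 4 = 11.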